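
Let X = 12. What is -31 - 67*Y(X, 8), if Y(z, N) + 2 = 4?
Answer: -165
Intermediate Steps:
Y(z, N) = 2 (Y(z, N) = -2 + 4 = 2)
-31 - 67*Y(X, 8) = -31 - 67*2 = -31 - 134 = -165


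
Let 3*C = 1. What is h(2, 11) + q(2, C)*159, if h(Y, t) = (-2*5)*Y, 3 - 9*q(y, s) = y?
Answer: -7/3 ≈ -2.3333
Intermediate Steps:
C = 1/3 (C = (1/3)*1 = 1/3 ≈ 0.33333)
q(y, s) = 1/3 - y/9
h(Y, t) = -10*Y
h(2, 11) + q(2, C)*159 = -10*2 + (1/3 - 1/9*2)*159 = -20 + (1/3 - 2/9)*159 = -20 + (1/9)*159 = -20 + 53/3 = -7/3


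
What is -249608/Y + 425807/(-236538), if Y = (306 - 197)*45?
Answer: -6792262271/128913210 ≈ -52.689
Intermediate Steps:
Y = 4905 (Y = 109*45 = 4905)
-249608/Y + 425807/(-236538) = -249608/4905 + 425807/(-236538) = -249608*1/4905 + 425807*(-1/236538) = -249608/4905 - 425807/236538 = -6792262271/128913210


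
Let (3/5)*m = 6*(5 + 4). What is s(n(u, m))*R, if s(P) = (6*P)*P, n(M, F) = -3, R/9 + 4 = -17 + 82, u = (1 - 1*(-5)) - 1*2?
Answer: 29646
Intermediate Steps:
m = 90 (m = 5*(6*(5 + 4))/3 = 5*(6*9)/3 = (5/3)*54 = 90)
u = 4 (u = (1 + 5) - 2 = 6 - 2 = 4)
R = 549 (R = -36 + 9*(-17 + 82) = -36 + 9*65 = -36 + 585 = 549)
s(P) = 6*P²
s(n(u, m))*R = (6*(-3)²)*549 = (6*9)*549 = 54*549 = 29646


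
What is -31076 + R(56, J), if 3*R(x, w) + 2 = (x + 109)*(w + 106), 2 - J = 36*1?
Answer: -81350/3 ≈ -27117.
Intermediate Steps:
J = -34 (J = 2 - 36 = -34)
R(x, w) = -⅔ + (106 + w)*(109 + x)/3 (R(x, w) = -⅔ + ((x + 109)*(w + 106))/3 = -⅔ + ((109 + x)*(106 + w))/3 = -⅔ + ((106 + w)*(109 + x))/3 = -⅔ + (106 + w)*(109 + x)/3)
-31076 + R(56, J) = -31076 + (11552/3 + (106/3)*56 + (109/3)*(-34) + (⅓)*(-34)*56) = -31076 + (11552/3 + 5936/3 - 3706/3 - 1904/3) = -31076 + 11878/3 = -81350/3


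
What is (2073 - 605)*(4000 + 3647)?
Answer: 11225796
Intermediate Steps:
(2073 - 605)*(4000 + 3647) = 1468*7647 = 11225796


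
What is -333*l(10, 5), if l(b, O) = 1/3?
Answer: -111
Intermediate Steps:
l(b, O) = 1/3
-333*l(10, 5) = -333*1/3 = -111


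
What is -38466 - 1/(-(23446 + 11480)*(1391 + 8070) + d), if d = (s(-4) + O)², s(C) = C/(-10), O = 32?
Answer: -317761698620171/8260845906 ≈ -38466.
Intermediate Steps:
s(C) = -C/10 (s(C) = C*(-⅒) = -C/10)
d = 26244/25 (d = (-⅒*(-4) + 32)² = (⅖ + 32)² = (162/5)² = 26244/25 ≈ 1049.8)
-38466 - 1/(-(23446 + 11480)*(1391 + 8070) + d) = -38466 - 1/(-(23446 + 11480)*(1391 + 8070) + 26244/25) = -38466 - 1/(-34926*9461 + 26244/25) = -38466 - 1/(-1*330434886 + 26244/25) = -38466 - 1/(-330434886 + 26244/25) = -38466 - 1/(-8260845906/25) = -38466 - 1*(-25/8260845906) = -38466 + 25/8260845906 = -317761698620171/8260845906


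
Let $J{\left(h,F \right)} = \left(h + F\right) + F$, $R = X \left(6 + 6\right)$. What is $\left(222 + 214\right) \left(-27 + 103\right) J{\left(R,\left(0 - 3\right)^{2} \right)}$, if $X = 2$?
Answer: $1391712$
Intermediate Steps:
$R = 24$ ($R = 2 \left(6 + 6\right) = 2 \cdot 12 = 24$)
$J{\left(h,F \right)} = h + 2 F$ ($J{\left(h,F \right)} = \left(F + h\right) + F = h + 2 F$)
$\left(222 + 214\right) \left(-27 + 103\right) J{\left(R,\left(0 - 3\right)^{2} \right)} = \left(222 + 214\right) \left(-27 + 103\right) \left(24 + 2 \left(0 - 3\right)^{2}\right) = 436 \cdot 76 \left(24 + 2 \left(-3\right)^{2}\right) = 33136 \left(24 + 2 \cdot 9\right) = 33136 \left(24 + 18\right) = 33136 \cdot 42 = 1391712$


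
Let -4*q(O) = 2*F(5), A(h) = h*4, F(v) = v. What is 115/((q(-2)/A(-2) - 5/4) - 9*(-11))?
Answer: 1840/1569 ≈ 1.1727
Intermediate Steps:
A(h) = 4*h
q(O) = -5/2
115/((q(-2)/A(-2) - 5/4) - 9*(-11)) = 115/((-5/(2*(4*(-2))) - 5/4) - 9*(-11)) = 115/((-5/2/(-8) - 5*1/4) + 99) = 115/((-5/2*(-1/8) - 5/4) + 99) = 115/((5/16 - 5/4) + 99) = 115/(-15/16 + 99) = 115/(1569/16) = 115*(16/1569) = 1840/1569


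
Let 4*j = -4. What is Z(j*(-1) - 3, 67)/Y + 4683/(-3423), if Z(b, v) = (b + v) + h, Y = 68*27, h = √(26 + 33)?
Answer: -398833/299268 + √59/1836 ≈ -1.3285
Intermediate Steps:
j = -1 (j = (¼)*(-4) = -1)
h = √59 ≈ 7.6811
Y = 1836
Z(b, v) = b + v + √59 (Z(b, v) = (b + v) + √59 = b + v + √59)
Z(j*(-1) - 3, 67)/Y + 4683/(-3423) = ((-1*(-1) - 3) + 67 + √59)/1836 + 4683/(-3423) = ((1 - 3) + 67 + √59)*(1/1836) + 4683*(-1/3423) = (-2 + 67 + √59)*(1/1836) - 223/163 = (65 + √59)*(1/1836) - 223/163 = (65/1836 + √59/1836) - 223/163 = -398833/299268 + √59/1836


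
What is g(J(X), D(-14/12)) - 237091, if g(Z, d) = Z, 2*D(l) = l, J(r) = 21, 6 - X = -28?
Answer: -237070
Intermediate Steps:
X = 34 (X = 6 - 1*(-28) = 6 + 28 = 34)
D(l) = l/2
g(J(X), D(-14/12)) - 237091 = 21 - 237091 = -237070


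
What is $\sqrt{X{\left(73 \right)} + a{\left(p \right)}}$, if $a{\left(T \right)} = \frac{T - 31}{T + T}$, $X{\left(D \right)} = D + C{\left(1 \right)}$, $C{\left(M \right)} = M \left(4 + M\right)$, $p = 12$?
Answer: $\frac{\sqrt{11118}}{12} \approx 8.7868$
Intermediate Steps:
$X{\left(D \right)} = 5 + D$ ($X{\left(D \right)} = D + 1 \left(4 + 1\right) = D + 1 \cdot 5 = D + 5 = 5 + D$)
$a{\left(T \right)} = \frac{-31 + T}{2 T}$
$\sqrt{X{\left(73 \right)} + a{\left(p \right)}} = \sqrt{\left(5 + 73\right) + \frac{-31 + 12}{2 \cdot 12}} = \sqrt{78 + \frac{1}{2} \cdot \frac{1}{12} \left(-19\right)} = \sqrt{78 - \frac{19}{24}} = \sqrt{\frac{1853}{24}} = \frac{\sqrt{11118}}{12}$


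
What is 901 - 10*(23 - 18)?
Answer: 851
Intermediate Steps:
901 - 10*(23 - 18) = 901 - 10*5 = 901 - 1*50 = 901 - 50 = 851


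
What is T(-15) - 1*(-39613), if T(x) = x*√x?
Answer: 39613 - 15*I*√15 ≈ 39613.0 - 58.095*I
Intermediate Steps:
T(x) = x^(3/2)
T(-15) - 1*(-39613) = (-15)^(3/2) - 1*(-39613) = -15*I*√15 + 39613 = 39613 - 15*I*√15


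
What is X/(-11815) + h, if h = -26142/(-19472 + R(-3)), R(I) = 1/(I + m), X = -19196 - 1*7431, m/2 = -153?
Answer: 255650766893/71089070935 ≈ 3.5962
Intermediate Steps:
m = -306 (m = 2*(-153) = -306)
X = -26627 (X = -19196 - 7431 = -26627)
R(I) = 1/(-306 + I) (R(I) = 1/(I - 306) = 1/(-306 + I))
h = 8077878/6016849 (h = -26142/(-19472 + 1/(-306 - 3)) = -26142/(-19472 + 1/(-309)) = -26142/(-19472 - 1/309) = -26142/(-6016849/309) = -26142*(-309/6016849) = 8077878/6016849 ≈ 1.3425)
X/(-11815) + h = -26627/(-11815) + 8077878/6016849 = -26627*(-1/11815) + 8077878/6016849 = 26627/11815 + 8077878/6016849 = 255650766893/71089070935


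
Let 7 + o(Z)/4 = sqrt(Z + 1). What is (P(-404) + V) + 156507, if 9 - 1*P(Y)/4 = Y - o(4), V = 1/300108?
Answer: 47431169077/300108 + 16*sqrt(5) ≈ 1.5808e+5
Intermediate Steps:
V = 1/300108 ≈ 3.3321e-6
o(Z) = -28 + 4*sqrt(1 + Z) (o(Z) = -28 + 4*sqrt(Z + 1) = -28 + 4*sqrt(1 + Z))
P(Y) = -76 - 4*Y + 16*sqrt(5) (P(Y) = 36 - 4*(Y - (-28 + 4*sqrt(1 + 4))) = 36 - 4*(Y - (-28 + 4*sqrt(5))) = 36 - 4*(Y + (28 - 4*sqrt(5))) = 36 - 4*(28 + Y - 4*sqrt(5)) = 36 + (-112 - 4*Y + 16*sqrt(5)) = -76 - 4*Y + 16*sqrt(5))
(P(-404) + V) + 156507 = ((-76 - 4*(-404) + 16*sqrt(5)) + 1/300108) + 156507 = ((-76 + 1616 + 16*sqrt(5)) + 1/300108) + 156507 = ((1540 + 16*sqrt(5)) + 1/300108) + 156507 = (462166321/300108 + 16*sqrt(5)) + 156507 = 47431169077/300108 + 16*sqrt(5)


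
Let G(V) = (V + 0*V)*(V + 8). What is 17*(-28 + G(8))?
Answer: 1700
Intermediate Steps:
G(V) = V*(8 + V) (G(V) = (V + 0)*(8 + V) = V*(8 + V))
17*(-28 + G(8)) = 17*(-28 + 8*(8 + 8)) = 17*(-28 + 8*16) = 17*(-28 + 128) = 17*100 = 1700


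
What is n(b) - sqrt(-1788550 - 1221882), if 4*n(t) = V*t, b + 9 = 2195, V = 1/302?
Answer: 1093/604 - 8*I*sqrt(47038) ≈ 1.8096 - 1735.1*I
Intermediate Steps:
V = 1/302 ≈ 0.0033113
b = 2186 (b = -9 + 2195 = 2186)
n(t) = t/1208 (n(t) = (t/302)/4 = t/1208)
n(b) - sqrt(-1788550 - 1221882) = (1/1208)*2186 - sqrt(-1788550 - 1221882) = 1093/604 - sqrt(-3010432) = 1093/604 - 8*I*sqrt(47038)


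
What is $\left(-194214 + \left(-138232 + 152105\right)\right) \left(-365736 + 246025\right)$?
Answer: $21588801451$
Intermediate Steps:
$\left(-194214 + \left(-138232 + 152105\right)\right) \left(-365736 + 246025\right) = \left(-194214 + 13873\right) \left(-119711\right) = \left(-180341\right) \left(-119711\right) = 21588801451$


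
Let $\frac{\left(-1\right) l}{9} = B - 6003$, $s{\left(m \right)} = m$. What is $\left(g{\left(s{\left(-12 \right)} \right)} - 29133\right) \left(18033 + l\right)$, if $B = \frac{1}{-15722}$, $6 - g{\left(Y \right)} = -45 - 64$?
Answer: $- \frac{16437642616461}{7861} \approx -2.091 \cdot 10^{9}$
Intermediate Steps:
$g{\left(Y \right)} = 115$ ($g{\left(Y \right)} = 6 - \left(-45 - 64\right) = 6 - -109 = 6 + 109 = 115$)
$B = - \frac{1}{15722} \approx -6.3605 \cdot 10^{-5}$
$l = \frac{849412503}{15722}$ ($l = - 9 \left(- \frac{1}{15722} - 6003\right) = \left(-9\right) \left(- \frac{94379167}{15722}\right) = \frac{849412503}{15722} \approx 54027.0$)
$\left(g{\left(s{\left(-12 \right)} \right)} - 29133\right) \left(18033 + l\right) = \left(115 - 29133\right) \left(18033 + \frac{849412503}{15722}\right) = \left(-29018\right) \frac{1132927329}{15722} = - \frac{16437642616461}{7861}$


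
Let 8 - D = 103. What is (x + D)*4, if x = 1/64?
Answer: -6079/16 ≈ -379.94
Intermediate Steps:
D = -95 (D = 8 - 1*103 = 8 - 103 = -95)
x = 1/64 ≈ 0.015625
(x + D)*4 = (1/64 - 95)*4 = -6079/64*4 = -6079/16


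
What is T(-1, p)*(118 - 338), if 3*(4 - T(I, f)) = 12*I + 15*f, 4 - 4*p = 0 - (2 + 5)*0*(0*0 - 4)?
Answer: -660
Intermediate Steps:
p = 1 (p = 1 - (0 - (2 + 5)*0*(0*0 - 4))/4 = 1 - (0 - 7*0*(0 - 4))/4 = 1 - (0 - 0*(-4))/4 = 1 - (0 - 1*0)/4 = 1 - (0 + 0)/4 = 1 - ¼*0 = 1 + 0 = 1)
T(I, f) = 4 - 5*f - 4*I (T(I, f) = 4 - (12*I + 15*f)/3 = 4 + (-5*f - 4*I) = 4 - 5*f - 4*I)
T(-1, p)*(118 - 338) = (4 - 5*1 - 4*(-1))*(118 - 338) = (4 - 5 + 4)*(-220) = 3*(-220) = -660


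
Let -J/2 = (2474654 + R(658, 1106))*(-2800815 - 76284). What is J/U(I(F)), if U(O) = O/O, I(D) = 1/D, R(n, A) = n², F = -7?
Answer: 16731009680364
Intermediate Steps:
U(O) = 1
J = 16731009680364 (J = -2*(2474654 + 658²)*(-2800815 - 76284) = -2*(2474654 + 432964)*(-2877099) = -5815236*(-2877099) = -2*(-8365504840182) = 16731009680364)
J/U(I(F)) = 16731009680364/1 = 16731009680364*1 = 16731009680364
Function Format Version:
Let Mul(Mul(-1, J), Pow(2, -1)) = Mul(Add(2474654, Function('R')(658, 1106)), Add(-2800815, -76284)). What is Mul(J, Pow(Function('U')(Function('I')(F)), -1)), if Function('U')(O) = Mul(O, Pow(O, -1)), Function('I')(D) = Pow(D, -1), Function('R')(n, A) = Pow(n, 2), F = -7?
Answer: 16731009680364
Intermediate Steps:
Function('U')(O) = 1
J = 16731009680364 (J = Mul(-2, Mul(Add(2474654, Pow(658, 2)), Add(-2800815, -76284))) = Mul(-2, Mul(Add(2474654, 432964), -2877099)) = Mul(-2, Mul(2907618, -2877099)) = Mul(-2, -8365504840182) = 16731009680364)
Mul(J, Pow(Function('U')(Function('I')(F)), -1)) = Mul(16731009680364, Pow(1, -1)) = Mul(16731009680364, 1) = 16731009680364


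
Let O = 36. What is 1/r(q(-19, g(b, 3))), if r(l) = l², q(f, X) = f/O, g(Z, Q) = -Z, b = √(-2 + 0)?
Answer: 1296/361 ≈ 3.5900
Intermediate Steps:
b = I*√2 (b = √(-2) = I*√2 ≈ 1.4142*I)
q(f, X) = f/36
1/r(q(-19, g(b, 3))) = 1/(((1/36)*(-19))²) = 1/((-19/36)²) = 1/(361/1296) = 1296/361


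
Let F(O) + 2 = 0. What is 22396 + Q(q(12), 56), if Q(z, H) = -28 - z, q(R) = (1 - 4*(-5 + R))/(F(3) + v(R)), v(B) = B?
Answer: 223707/10 ≈ 22371.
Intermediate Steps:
F(O) = -2 (F(O) = -2 + 0 = -2)
q(R) = (21 - 4*R)/(-2 + R) (q(R) = (1 - 4*(-5 + R))/(-2 + R) = (1 + (20 - 4*R))/(-2 + R) = (21 - 4*R)/(-2 + R))
22396 + Q(q(12), 56) = 22396 + (-28 - (21 - 4*12)/(-2 + 12)) = 22396 + (-28 - (21 - 48)/10) = 22396 + (-28 - (-27)/10) = 22396 + (-28 - 1*(-27/10)) = 22396 + (-28 + 27/10) = 22396 - 253/10 = 223707/10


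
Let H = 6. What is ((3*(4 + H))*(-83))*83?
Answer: -206670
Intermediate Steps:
((3*(4 + H))*(-83))*83 = ((3*(4 + 6))*(-83))*83 = ((3*10)*(-83))*83 = (30*(-83))*83 = -2490*83 = -206670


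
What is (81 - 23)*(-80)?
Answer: -4640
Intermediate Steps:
(81 - 23)*(-80) = 58*(-80) = -4640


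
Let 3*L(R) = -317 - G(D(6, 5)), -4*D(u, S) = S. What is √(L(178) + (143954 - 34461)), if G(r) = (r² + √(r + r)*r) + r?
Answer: √(15751761 + 30*I*√10)/12 ≈ 330.74 + 0.00099597*I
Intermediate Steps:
D(u, S) = -S/4
G(r) = r + r² + √2*r^(3/2) (G(r) = (r² + √(2*r)*r) + r = (r² + (√2*√r)*r) + r = (r² + √2*r^(3/2)) + r = r + r² + √2*r^(3/2))
L(R) = -5077/48 + 5*I*√10/24 (L(R) = (-317 - (-¼*5 + (-¼*5)² + √2*(-¼*5)^(3/2)))/3 = (-317 - (-5/4 + (-5/4)² + √2*(-5/4)^(3/2)))/3 = (-317 - (-5/4 + 25/16 + √2*(-5*I*√5/8)))/3 = (-317 - (-5/4 + 25/16 - 5*I*√10/8))/3 = (-317 - (5/16 - 5*I*√10/8))/3 = (-317 + (-5/16 + 5*I*√10/8))/3 = (-5077/16 + 5*I*√10/8)/3 = -5077/48 + 5*I*√10/24)
√(L(178) + (143954 - 34461)) = √((-5077/48 + 5*I*√10/24) + (143954 - 34461)) = √((-5077/48 + 5*I*√10/24) + 109493) = √(5250587/48 + 5*I*√10/24)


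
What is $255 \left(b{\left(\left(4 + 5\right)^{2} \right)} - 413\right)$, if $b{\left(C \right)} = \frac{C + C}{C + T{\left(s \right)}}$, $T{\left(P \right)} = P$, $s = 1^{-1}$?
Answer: $- \frac{4297260}{41} \approx -1.0481 \cdot 10^{5}$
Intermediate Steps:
$s = 1$
$b{\left(C \right)} = \frac{2 C}{1 + C}$ ($b{\left(C \right)} = \frac{C + C}{C + 1} = \frac{2 C}{1 + C}$)
$255 \left(b{\left(\left(4 + 5\right)^{2} \right)} - 413\right) = 255 \left(\frac{2 \left(4 + 5\right)^{2}}{1 + \left(4 + 5\right)^{2}} - 413\right) = 255 \left(\frac{2 \cdot 9^{2}}{1 + 9^{2}} - 413\right) = 255 \left(2 \cdot 81 \frac{1}{1 + 81} - 413\right) = 255 \left(2 \cdot 81 \cdot \frac{1}{82} - 413\right) = 255 \left(\frac{81}{41} - 413\right) = 255 \left(- \frac{16852}{41}\right) = - \frac{4297260}{41}$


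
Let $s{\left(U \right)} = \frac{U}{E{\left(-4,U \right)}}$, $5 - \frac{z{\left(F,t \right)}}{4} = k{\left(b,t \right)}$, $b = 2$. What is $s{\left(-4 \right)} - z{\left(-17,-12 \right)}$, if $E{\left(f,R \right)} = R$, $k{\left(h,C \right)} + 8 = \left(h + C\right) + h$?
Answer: $-83$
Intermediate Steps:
$k{\left(h,C \right)} = -8 + C + 2 h$ ($k{\left(h,C \right)} = -8 + \left(\left(h + C\right) + h\right) = -8 + \left(\left(C + h\right) + h\right) = -8 + \left(C + 2 h\right) = -8 + C + 2 h$)
$z{\left(F,t \right)} = 36 - 4 t$ ($z{\left(F,t \right)} = 20 - 4 \left(-8 + t + 2 \cdot 2\right) = 20 - 4 \left(-8 + t + 4\right) = 20 - 4 \left(-4 + t\right) = 20 - \left(-16 + 4 t\right) = 36 - 4 t$)
$s{\left(U \right)} = 1$ ($s{\left(U \right)} = \frac{U}{U} = 1$)
$s{\left(-4 \right)} - z{\left(-17,-12 \right)} = 1 - \left(36 - -48\right) = 1 - \left(36 + 48\right) = 1 - 84 = -83$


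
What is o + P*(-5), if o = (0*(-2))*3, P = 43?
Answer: -215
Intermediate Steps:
o = 0 (o = 0*3 = 0)
o + P*(-5) = 0 + 43*(-5) = 0 - 215 = -215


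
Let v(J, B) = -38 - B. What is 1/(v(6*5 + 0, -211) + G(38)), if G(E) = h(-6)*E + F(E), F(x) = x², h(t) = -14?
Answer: 1/1085 ≈ 0.00092166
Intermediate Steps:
G(E) = E² - 14*E (G(E) = -14*E + E² = E² - 14*E)
1/(v(6*5 + 0, -211) + G(38)) = 1/((-38 - 1*(-211)) + 38*(-14 + 38)) = 1/((-38 + 211) + 38*24) = 1/(173 + 912) = 1/1085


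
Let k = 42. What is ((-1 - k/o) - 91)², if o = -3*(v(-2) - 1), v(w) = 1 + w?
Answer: 9801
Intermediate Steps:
o = 6 (o = -3*((1 - 2) - 1) = -3*(-1 - 1) = -3*(-2) = 6)
((-1 - k/o) - 91)² = ((-1 - 42/6) - 91)² = ((-1 - 1*7) - 91)² = ((-1 - 7) - 91)² = (-8 - 91)² = (-99)² = 9801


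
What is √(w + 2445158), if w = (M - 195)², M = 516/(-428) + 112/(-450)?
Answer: √1439596844261914/24075 ≈ 1576.0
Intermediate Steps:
M = -35017/24075 (M = 516*(-1/428) + 112*(-1/450) = -129/107 - 56/225 = -35017/24075 ≈ -1.4545)
w = 22369513448164/579605625 (w = (-35017/24075 - 195)² = (-4729642/24075)² = 22369513448164/579605625 ≈ 38594.)
√(w + 2445158) = √(22369513448164/579605625 + 2445158) = √(1439596844261914/579605625) = √1439596844261914/24075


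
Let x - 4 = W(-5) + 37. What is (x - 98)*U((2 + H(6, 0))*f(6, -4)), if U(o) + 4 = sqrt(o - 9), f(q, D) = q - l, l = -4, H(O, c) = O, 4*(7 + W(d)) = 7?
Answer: 249 - 249*sqrt(71)/4 ≈ -275.53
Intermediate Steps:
W(d) = -21/4 (W(d) = -7 + (1/4)*7 = -7 + 7/4 = -21/4)
f(q, D) = 4 + q (f(q, D) = q - 1*(-4) = q + 4 = 4 + q)
x = 143/4 (x = 4 + (-21/4 + 37) = 4 + 127/4 = 143/4 ≈ 35.750)
U(o) = -4 + sqrt(-9 + o) (U(o) = -4 + sqrt(o - 9) = -4 + sqrt(-9 + o))
(x - 98)*U((2 + H(6, 0))*f(6, -4)) = (143/4 - 98)*(-4 + sqrt(-9 + (2 + 6)*(4 + 6))) = -249*(-4 + sqrt(-9 + 8*10))/4 = -249*(-4 + sqrt(-9 + 80))/4 = -249*(-4 + sqrt(71))/4 = 249 - 249*sqrt(71)/4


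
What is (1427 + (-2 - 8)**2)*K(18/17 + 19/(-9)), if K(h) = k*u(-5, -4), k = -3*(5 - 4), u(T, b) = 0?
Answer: 0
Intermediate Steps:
k = -3 (k = -3*1 = -3)
K(h) = 0 (K(h) = -3*0 = 0)
(1427 + (-2 - 8)**2)*K(18/17 + 19/(-9)) = (1427 + (-2 - 8)**2)*0 = (1427 + (-10)**2)*0 = (1427 + 100)*0 = 1527*0 = 0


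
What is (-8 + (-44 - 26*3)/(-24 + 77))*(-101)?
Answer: 55146/53 ≈ 1040.5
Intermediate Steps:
(-8 + (-44 - 26*3)/(-24 + 77))*(-101) = (-8 + (-44 - 78)/53)*(-101) = (-8 - 122*1/53)*(-101) = (-8 - 122/53)*(-101) = -546/53*(-101) = 55146/53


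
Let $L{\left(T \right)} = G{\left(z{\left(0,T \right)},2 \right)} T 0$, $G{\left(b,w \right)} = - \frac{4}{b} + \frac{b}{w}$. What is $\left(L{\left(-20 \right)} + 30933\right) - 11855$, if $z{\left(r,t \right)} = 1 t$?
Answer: $19078$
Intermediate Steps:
$z{\left(r,t \right)} = t$
$L{\left(T \right)} = 0$ ($L{\left(T \right)} = \left(- \frac{4}{T} + \frac{T}{2}\right) T 0 = \left(\frac{T}{2} - \frac{4}{T}\right) T 0 = T \left(\frac{T}{2} - \frac{4}{T}\right) 0 = 0$)
$\left(L{\left(-20 \right)} + 30933\right) - 11855 = \left(0 + 30933\right) - 11855 = 30933 - 11855 = 19078$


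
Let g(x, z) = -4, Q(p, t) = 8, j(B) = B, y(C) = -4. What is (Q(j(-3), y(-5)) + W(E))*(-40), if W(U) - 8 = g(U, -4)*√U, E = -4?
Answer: -640 + 320*I ≈ -640.0 + 320.0*I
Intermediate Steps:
W(U) = 8 - 4*√U
(Q(j(-3), y(-5)) + W(E))*(-40) = (8 + (8 - 8*I))*(-40) = (16 - 8*I)*(-40) = -640 + 320*I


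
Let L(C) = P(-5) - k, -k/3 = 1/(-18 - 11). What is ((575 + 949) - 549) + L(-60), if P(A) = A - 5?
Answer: 27982/29 ≈ 964.90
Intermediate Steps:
k = 3/29 (k = -3/(-18 - 11) = -3/(-29) = -3*(-1/29) = 3/29 ≈ 0.10345)
P(A) = -5 + A
L(C) = -293/29 (L(C) = (-5 - 5) - 1*3/29 = -10 - 3/29 = -293/29)
((575 + 949) - 549) + L(-60) = ((575 + 949) - 549) - 293/29 = (1524 - 549) - 293/29 = 975 - 293/29 = 27982/29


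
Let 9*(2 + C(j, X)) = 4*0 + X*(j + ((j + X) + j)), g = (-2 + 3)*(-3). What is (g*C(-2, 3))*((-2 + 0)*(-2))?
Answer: 36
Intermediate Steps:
g = -3 (g = 1*(-3) = -3)
C(j, X) = -2 + X*(X + 3*j)/9 (C(j, X) = -2 + (4*0 + X*(j + ((j + X) + j)))/9 = -2 + (0 + X*(j + ((X + j) + j)))/9 = -2 + (0 + X*(j + (X + 2*j)))/9 = -2 + (0 + X*(X + 3*j))/9 = -2 + (X*(X + 3*j))/9 = -2 + X*(X + 3*j)/9)
(g*C(-2, 3))*((-2 + 0)*(-2)) = (-3*(-2 + (⅑)*3² + (⅓)*3*(-2)))*((-2 + 0)*(-2)) = (-3*(-2 + (⅑)*9 - 2))*(-2*(-2)) = -3*(-2 + 1 - 2)*4 = -3*(-3)*4 = 9*4 = 36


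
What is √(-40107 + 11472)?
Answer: I*√28635 ≈ 169.22*I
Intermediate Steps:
√(-40107 + 11472) = √(-28635) = I*√28635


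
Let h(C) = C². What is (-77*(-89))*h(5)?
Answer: 171325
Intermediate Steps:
(-77*(-89))*h(5) = -77*(-89)*5² = 6853*25 = 171325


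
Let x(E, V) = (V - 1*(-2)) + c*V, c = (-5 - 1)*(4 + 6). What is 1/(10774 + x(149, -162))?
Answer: 1/20334 ≈ 4.9179e-5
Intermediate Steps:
c = -60 (c = -6*10 = -60)
x(E, V) = 2 - 59*V (x(E, V) = (V - 1*(-2)) - 60*V = (V + 2) - 60*V = (2 + V) - 60*V = 2 - 59*V)
1/(10774 + x(149, -162)) = 1/(10774 + (2 - 59*(-162))) = 1/(10774 + (2 + 9558)) = 1/(10774 + 9560) = 1/20334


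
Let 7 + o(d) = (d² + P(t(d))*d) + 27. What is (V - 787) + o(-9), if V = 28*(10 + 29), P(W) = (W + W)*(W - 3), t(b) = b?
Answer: -1538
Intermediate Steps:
P(W) = 2*W*(-3 + W) (P(W) = (2*W)*(-3 + W) = 2*W*(-3 + W))
o(d) = 20 + d² + 2*d²*(-3 + d) (o(d) = -7 + ((d² + (2*d*(-3 + d))*d) + 27) = -7 + ((d² + 2*d²*(-3 + d)) + 27) = -7 + (27 + d² + 2*d²*(-3 + d)) = 20 + d² + 2*d²*(-3 + d))
V = 1092 (V = 28*39 = 1092)
(V - 787) + o(-9) = (1092 - 787) + (20 - 5*(-9)² + 2*(-9)³) = 305 + (20 - 5*81 + 2*(-729)) = 305 + (20 - 405 - 1458) = 305 - 1843 = -1538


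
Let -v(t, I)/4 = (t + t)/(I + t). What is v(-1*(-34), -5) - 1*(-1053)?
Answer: 30265/29 ≈ 1043.6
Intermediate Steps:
v(t, I) = -8*t/(I + t) (v(t, I) = -4*(t + t)/(I + t) = -4*2*t/(I + t) = -8*t/(I + t))
v(-1*(-34), -5) - 1*(-1053) = -8*(-1*(-34))/(-5 - 1*(-34)) - 1*(-1053) = -8*34/(-5 + 34) + 1053 = -8*34/29 + 1053 = -8*34*1/29 + 1053 = -272/29 + 1053 = 30265/29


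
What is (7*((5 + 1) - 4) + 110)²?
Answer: 15376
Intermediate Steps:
(7*((5 + 1) - 4) + 110)² = (7*(6 - 4) + 110)² = (7*2 + 110)² = (14 + 110)² = 124² = 15376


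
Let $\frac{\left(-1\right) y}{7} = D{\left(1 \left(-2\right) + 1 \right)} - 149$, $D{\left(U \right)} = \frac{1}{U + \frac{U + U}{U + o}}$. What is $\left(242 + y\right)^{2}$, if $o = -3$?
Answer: $1687401$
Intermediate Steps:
$D{\left(U \right)} = \frac{1}{U + \frac{2 U}{-3 + U}}$ ($D{\left(U \right)} = \frac{1}{U + \frac{U + U}{U - 3}} = \frac{1}{U + \frac{2 U}{-3 + U}}$)
$y = 1057$ ($y = - 7 \left(\frac{-3 + \left(1 \left(-2\right) + 1\right)}{\left(1 \left(-2\right) + 1\right) \left(-1 + \left(1 \left(-2\right) + 1\right)\right)} - 149\right) = - 7 \left(\frac{-3 + \left(-2 + 1\right)}{\left(-2 + 1\right) \left(-1 + \left(-2 + 1\right)\right)} - 149\right) = - 7 \left(\frac{-3 - 1}{\left(-1\right) \left(-1 - 1\right)} - 149\right) = - 7 \left(\left(-1\right) \frac{1}{-2} \left(-4\right) - 149\right) = - 7 \left(\left(-1\right) \left(- \frac{1}{2}\right) \left(-4\right) - 149\right) = - 7 \left(-2 - 149\right) = \left(-7\right) \left(-151\right) = 1057$)
$\left(242 + y\right)^{2} = \left(242 + 1057\right)^{2} = 1299^{2} = 1687401$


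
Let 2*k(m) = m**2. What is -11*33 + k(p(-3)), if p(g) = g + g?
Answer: -345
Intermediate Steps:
p(g) = 2*g
k(m) = m**2/2
-11*33 + k(p(-3)) = -11*33 + (2*(-3))**2/2 = -363 + (1/2)*(-6)**2 = -363 + (1/2)*36 = -363 + 18 = -345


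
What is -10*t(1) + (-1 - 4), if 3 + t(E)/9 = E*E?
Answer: 175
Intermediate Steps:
t(E) = -27 + 9*E**2 (t(E) = -27 + 9*(E*E) = -27 + 9*E**2)
-10*t(1) + (-1 - 4) = -10*(-27 + 9*1**2) + (-1 - 4) = -10*(-27 + 9*1) - 5 = -10*(-27 + 9) - 5 = -10*(-18) - 5 = 180 - 5 = 175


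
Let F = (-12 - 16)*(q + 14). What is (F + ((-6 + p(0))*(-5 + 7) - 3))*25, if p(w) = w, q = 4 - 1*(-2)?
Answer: -14375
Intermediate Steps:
q = 6 (q = 4 + 2 = 6)
F = -560 (F = (-12 - 16)*(6 + 14) = -28*20 = -560)
(F + ((-6 + p(0))*(-5 + 7) - 3))*25 = (-560 + ((-6 + 0)*(-5 + 7) - 3))*25 = (-560 + (-6*2 - 3))*25 = (-560 + (-12 - 3))*25 = (-560 - 15)*25 = -575*25 = -14375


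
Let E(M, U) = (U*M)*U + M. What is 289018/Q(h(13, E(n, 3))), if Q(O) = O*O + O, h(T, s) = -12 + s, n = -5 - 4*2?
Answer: 144509/10011 ≈ 14.435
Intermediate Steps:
n = -13 (n = -5 - 8 = -13)
E(M, U) = M + M*U**2 (E(M, U) = (M*U)*U + M = M*U**2 + M = M + M*U**2)
Q(O) = O + O**2 (Q(O) = O**2 + O = O + O**2)
289018/Q(h(13, E(n, 3))) = 289018/(((-12 - 13*(1 + 3**2))*(1 + (-12 - 13*(1 + 3**2))))) = 289018/(((-12 - 13*(1 + 9))*(1 + (-12 - 13*(1 + 9))))) = 289018/(((-12 - 13*10)*(1 + (-12 - 13*10)))) = 289018/(((-12 - 130)*(1 + (-12 - 130)))) = 289018/((-142*(1 - 142))) = 289018/((-142*(-141))) = 289018/20022 = 289018*(1/20022) = 144509/10011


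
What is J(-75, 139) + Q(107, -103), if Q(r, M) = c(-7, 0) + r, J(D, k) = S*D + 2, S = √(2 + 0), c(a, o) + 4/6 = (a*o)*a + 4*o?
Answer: 325/3 - 75*√2 ≈ 2.2673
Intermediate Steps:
c(a, o) = -⅔ + 4*o + o*a² (c(a, o) = -⅔ + ((a*o)*a + 4*o) = -⅔ + (o*a² + 4*o) = -⅔ + (4*o + o*a²) = -⅔ + 4*o + o*a²)
S = √2 ≈ 1.4142
J(D, k) = 2 + D*√2 (J(D, k) = √2*D + 2 = D*√2 + 2 = 2 + D*√2)
Q(r, M) = -⅔ + r (Q(r, M) = (-⅔ + 4*0 + 0*(-7)²) + r = (-⅔ + 0 + 0*49) + r = (-⅔ + 0 + 0) + r = -⅔ + r)
J(-75, 139) + Q(107, -103) = (2 - 75*√2) + (-⅔ + 107) = (2 - 75*√2) + 319/3 = 325/3 - 75*√2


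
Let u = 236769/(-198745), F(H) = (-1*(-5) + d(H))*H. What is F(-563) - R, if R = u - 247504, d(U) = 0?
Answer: 48630952074/198745 ≈ 2.4469e+5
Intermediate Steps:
F(H) = 5*H (F(H) = (-1*(-5) + 0)*H = (5 + 0)*H = 5*H)
u = -236769/198745 (u = 236769*(-1/198745) = -236769/198745 ≈ -1.1913)
R = -49190419249/198745 (R = -236769/198745 - 247504 = -49190419249/198745 ≈ -2.4751e+5)
F(-563) - R = 5*(-563) - 1*(-49190419249/198745) = -2815 + 49190419249/198745 = 48630952074/198745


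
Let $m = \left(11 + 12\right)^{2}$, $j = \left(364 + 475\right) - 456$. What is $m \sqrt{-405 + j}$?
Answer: $529 i \sqrt{22} \approx 2481.2 i$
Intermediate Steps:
$j = 383$ ($j = 839 - 456 = 383$)
$m = 529$ ($m = 23^{2} = 529$)
$m \sqrt{-405 + j} = 529 \sqrt{-405 + 383} = 529 \sqrt{-22} = 529 i \sqrt{22}$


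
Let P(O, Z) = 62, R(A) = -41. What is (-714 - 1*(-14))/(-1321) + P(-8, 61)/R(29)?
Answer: -53202/54161 ≈ -0.98229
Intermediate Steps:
(-714 - 1*(-14))/(-1321) + P(-8, 61)/R(29) = (-714 - 1*(-14))/(-1321) + 62/(-41) = (-714 + 14)*(-1/1321) + 62*(-1/41) = -700*(-1/1321) - 62/41 = 700/1321 - 62/41 = -53202/54161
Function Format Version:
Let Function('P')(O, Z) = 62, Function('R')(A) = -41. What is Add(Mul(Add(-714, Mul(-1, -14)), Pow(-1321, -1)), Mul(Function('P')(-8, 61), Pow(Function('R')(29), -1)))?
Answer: Rational(-53202, 54161) ≈ -0.98229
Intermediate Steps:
Add(Mul(Add(-714, Mul(-1, -14)), Pow(-1321, -1)), Mul(Function('P')(-8, 61), Pow(Function('R')(29), -1))) = Add(Mul(Add(-714, Mul(-1, -14)), Pow(-1321, -1)), Mul(62, Pow(-41, -1))) = Add(Mul(Add(-714, 14), Rational(-1, 1321)), Mul(62, Rational(-1, 41))) = Add(Mul(-700, Rational(-1, 1321)), Rational(-62, 41)) = Add(Rational(700, 1321), Rational(-62, 41)) = Rational(-53202, 54161)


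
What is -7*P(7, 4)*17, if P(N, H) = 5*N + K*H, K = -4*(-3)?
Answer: -9877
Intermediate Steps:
K = 12
P(N, H) = 5*N + 12*H
-7*P(7, 4)*17 = -7*(5*7 + 12*4)*17 = -7*(35 + 48)*17 = -7*83*17 = -581*17 = -9877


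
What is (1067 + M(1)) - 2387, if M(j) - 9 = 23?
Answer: -1288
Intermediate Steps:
M(j) = 32 (M(j) = 9 + 23 = 32)
(1067 + M(1)) - 2387 = (1067 + 32) - 2387 = 1099 - 2387 = -1288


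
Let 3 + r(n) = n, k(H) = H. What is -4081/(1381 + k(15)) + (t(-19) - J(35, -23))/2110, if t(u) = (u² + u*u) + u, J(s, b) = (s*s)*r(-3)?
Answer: 1315539/1472780 ≈ 0.89324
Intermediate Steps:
r(n) = -3 + n
J(s, b) = -6*s² (J(s, b) = (s*s)*(-3 - 3) = s²*(-6) = -6*s²)
t(u) = u + 2*u² (t(u) = (u² + u²) + u = 2*u² + u = u + 2*u²)
-4081/(1381 + k(15)) + (t(-19) - J(35, -23))/2110 = -4081/(1381 + 15) + (-19*(1 + 2*(-19)) - (-6)*35²)/2110 = -4081/1396 + (-19*(1 - 38) - (-6)*1225)*(1/2110) = -4081*1/1396 + (-19*(-37) - 1*(-7350))*(1/2110) = -4081/1396 + (703 + 7350)*(1/2110) = -4081/1396 + 8053*(1/2110) = -4081/1396 + 8053/2110 = 1315539/1472780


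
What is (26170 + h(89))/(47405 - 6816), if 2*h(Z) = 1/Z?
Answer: 4658261/7224842 ≈ 0.64476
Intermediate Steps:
h(Z) = 1/(2*Z)
(26170 + h(89))/(47405 - 6816) = (26170 + (½)/89)/(47405 - 6816) = (26170 + (½)*(1/89))/40589 = (26170 + 1/178)*(1/40589) = (4658261/178)*(1/40589) = 4658261/7224842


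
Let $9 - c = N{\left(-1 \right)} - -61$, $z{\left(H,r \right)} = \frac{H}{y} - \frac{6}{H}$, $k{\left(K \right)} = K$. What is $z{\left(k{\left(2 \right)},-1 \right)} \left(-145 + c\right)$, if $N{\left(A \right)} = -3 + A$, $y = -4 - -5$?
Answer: $193$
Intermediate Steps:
$y = 1$ ($y = -4 + 5 = 1$)
$z{\left(H,r \right)} = H - \frac{6}{H}$ ($z{\left(H,r \right)} = \frac{H}{1} - \frac{6}{H} = H 1 - \frac{6}{H} = H - \frac{6}{H}$)
$c = -48$ ($c = 9 - \left(\left(-3 - 1\right) - -61\right) = 9 - \left(-4 + 61\right) = 9 - 57 = -48$)
$z{\left(k{\left(2 \right)},-1 \right)} \left(-145 + c\right) = \left(2 - \frac{6}{2}\right) \left(-145 - 48\right) = \left(2 - 3\right) \left(-193\right) = \left(-1\right) \left(-193\right) = 193$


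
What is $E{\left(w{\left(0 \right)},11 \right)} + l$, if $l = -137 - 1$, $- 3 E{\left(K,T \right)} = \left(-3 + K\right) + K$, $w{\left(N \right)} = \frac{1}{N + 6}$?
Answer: $- \frac{1234}{9} \approx -137.11$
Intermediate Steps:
$w{\left(N \right)} = \frac{1}{6 + N}$
$E{\left(K,T \right)} = 1 - \frac{2 K}{3}$ ($E{\left(K,T \right)} = - \frac{\left(-3 + K\right) + K}{3} = - \frac{-3 + 2 K}{3} = 1 - \frac{2 K}{3}$)
$l = -138$
$E{\left(w{\left(0 \right)},11 \right)} + l = \left(1 - \frac{2}{3 \left(6 + 0\right)}\right) - 138 = \left(1 - \frac{2}{3 \cdot 6}\right) - 138 = \left(1 - \frac{1}{9}\right) - 138 = \frac{8}{9} - 138 = - \frac{1234}{9}$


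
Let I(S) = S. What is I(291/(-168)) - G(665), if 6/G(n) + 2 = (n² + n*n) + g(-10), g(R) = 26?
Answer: -42897157/24765272 ≈ -1.7321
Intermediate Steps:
G(n) = 6/(24 + 2*n²) (G(n) = 6/(-2 + ((n² + n*n) + 26)) = 6/(-2 + ((n² + n²) + 26)) = 6/(-2 + (2*n² + 26)) = 6/(-2 + (26 + 2*n²)) = 6/(24 + 2*n²))
I(291/(-168)) - G(665) = 291/(-168) - 3/(12 + 665²) = 291*(-1/168) - 3/(12 + 442225) = -97/56 - 3/442237 = -42897157/24765272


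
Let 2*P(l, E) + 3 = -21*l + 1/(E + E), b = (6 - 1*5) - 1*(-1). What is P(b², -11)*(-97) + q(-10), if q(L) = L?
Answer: 185315/44 ≈ 4211.7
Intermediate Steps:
b = 2 (b = (6 - 5) + 1 = 1 + 1 = 2)
P(l, E) = -3/2 - 21*l/2 + 1/(4*E) (P(l, E) = -3/2 + (-21*l + 1/(E + E))/2 = -3/2 + (-21*l + 1/(2*E))/2 = -3/2 + (1/(2*E) - 21*l)/2 = -3/2 + (-21*l/2 + 1/(4*E)) = -3/2 - 21*l/2 + 1/(4*E))
P(b², -11)*(-97) + q(-10) = ((¼)*(1 - 6*(-11) - 42*(-11)*2²)/(-11))*(-97) - 10 = ((¼)*(-1/11)*(1 + 66 - 42*(-11)*4))*(-97) - 10 = ((¼)*(-1/11)*(1 + 66 + 1848))*(-97) - 10 = ((¼)*(-1/11)*1915)*(-97) - 10 = -1915/44*(-97) - 10 = 185755/44 - 10 = 185315/44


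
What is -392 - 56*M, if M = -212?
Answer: 11480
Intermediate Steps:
-392 - 56*M = -392 - 56*(-212) = -392 + 11872 = 11480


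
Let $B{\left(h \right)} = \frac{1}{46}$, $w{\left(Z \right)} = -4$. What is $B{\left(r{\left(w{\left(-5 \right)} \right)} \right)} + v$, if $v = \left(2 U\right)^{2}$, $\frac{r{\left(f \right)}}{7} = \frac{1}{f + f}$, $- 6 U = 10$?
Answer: $\frac{4609}{414} \approx 11.133$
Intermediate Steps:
$U = - \frac{5}{3}$ ($U = \left(- \frac{1}{6}\right) 10 = - \frac{5}{3} \approx -1.6667$)
$r{\left(f \right)} = \frac{7}{2 f}$ ($r{\left(f \right)} = \frac{7}{f + f} = \frac{7}{2 f}$)
$B{\left(h \right)} = \frac{1}{46}$
$v = \frac{100}{9}$ ($v = \left(2 \left(- \frac{5}{3}\right)\right)^{2} = \left(- \frac{10}{3}\right)^{2} = \frac{100}{9} \approx 11.111$)
$B{\left(r{\left(w{\left(-5 \right)} \right)} \right)} + v = \frac{1}{46} + \frac{100}{9} = \frac{4609}{414}$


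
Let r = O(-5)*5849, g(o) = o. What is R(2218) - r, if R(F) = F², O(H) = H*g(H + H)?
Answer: 4627074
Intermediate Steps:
O(H) = 2*H² (O(H) = H*(H + H) = H*(2*H) = 2*H²)
r = 292450 (r = (2*(-5)²)*5849 = (2*25)*5849 = 50*5849 = 292450)
R(2218) - r = 2218² - 1*292450 = 4919524 - 292450 = 4627074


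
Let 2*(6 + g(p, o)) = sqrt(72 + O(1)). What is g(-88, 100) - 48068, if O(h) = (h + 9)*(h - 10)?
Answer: -48074 + 3*I*sqrt(2)/2 ≈ -48074.0 + 2.1213*I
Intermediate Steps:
O(h) = (-10 + h)*(9 + h) (O(h) = (9 + h)*(-10 + h) = (-10 + h)*(9 + h))
g(p, o) = -6 + 3*I*sqrt(2)/2 (g(p, o) = -6 + sqrt(72 + (-90 + 1**2 - 1*1))/2 = -6 + sqrt(72 + (-90 + 1 - 1))/2 = -6 + sqrt(72 - 90)/2 = -6 + sqrt(-18)/2 = -6 + (3*I*sqrt(2))/2 = -6 + 3*I*sqrt(2)/2)
g(-88, 100) - 48068 = (-6 + 3*I*sqrt(2)/2) - 48068 = -48074 + 3*I*sqrt(2)/2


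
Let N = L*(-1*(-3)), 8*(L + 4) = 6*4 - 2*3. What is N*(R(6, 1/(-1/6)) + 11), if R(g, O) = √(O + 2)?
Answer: -231/4 - 21*I/2 ≈ -57.75 - 10.5*I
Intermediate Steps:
R(g, O) = √(2 + O)
L = -7/4 (L = -4 + (6*4 - 2*3)/8 = -4 + (24 - 6)/8 = -4 + (⅛)*18 = -4 + 9/4 = -7/4 ≈ -1.7500)
N = -21/4 (N = -(-7)*(-3)/4 = -7/4*3 = -21/4 ≈ -5.2500)
N*(R(6, 1/(-1/6)) + 11) = -21*(√(2 + 1/(-1/6)) + 11)/4 = -21*(√(2 + 1/(-1*⅙)) + 11)/4 = -21*(√(2 + 1/(-⅙)) + 11)/4 = -21*(√(2 + 1*(-6)) + 11)/4 = -21*(√(2 - 6) + 11)/4 = -21*(√(-4) + 11)/4 = -21*(2*I + 11)/4 = -21*(11 + 2*I)/4 = -231/4 - 21*I/2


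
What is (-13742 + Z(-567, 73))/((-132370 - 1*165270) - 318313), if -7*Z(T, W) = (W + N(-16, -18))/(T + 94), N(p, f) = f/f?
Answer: 3499976/156878491 ≈ 0.022310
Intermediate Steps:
N(p, f) = 1
Z(T, W) = -(1 + W)/(7*(94 + T)) (Z(T, W) = -(W + 1)/(7*(T + 94)) = -(1 + W)/(7*(94 + T)))
(-13742 + Z(-567, 73))/((-132370 - 1*165270) - 318313) = (-13742 + (-1 - 1*73)/(7*(94 - 567)))/((-132370 - 1*165270) - 318313) = (-13742 + (1/7)*(-1 - 73)/(-473))/((-132370 - 165270) - 318313) = (-13742 + (1/7)*(-1/473)*(-74))/(-297640 - 318313) = (-13742 + 74/3311)/(-615953) = -45499688/3311*(-1/615953) = 3499976/156878491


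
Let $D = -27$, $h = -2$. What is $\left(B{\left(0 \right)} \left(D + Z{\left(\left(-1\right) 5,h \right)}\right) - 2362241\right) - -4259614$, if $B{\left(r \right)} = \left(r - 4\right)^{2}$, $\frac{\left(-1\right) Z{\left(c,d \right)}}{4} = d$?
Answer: $1897069$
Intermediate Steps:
$Z{\left(c,d \right)} = - 4 d$
$B{\left(r \right)} = \left(-4 + r\right)^{2}$
$\left(B{\left(0 \right)} \left(D + Z{\left(\left(-1\right) 5,h \right)}\right) - 2362241\right) - -4259614 = \left(\left(-4 + 0\right)^{2} \left(-27 - -8\right) - 2362241\right) - -4259614 = \left(\left(-4\right)^{2} \left(-27 + 8\right) - 2362241\right) + 4259614 = \left(16 \left(-19\right) - 2362241\right) + 4259614 = \left(-304 - 2362241\right) + 4259614 = -2362545 + 4259614 = 1897069$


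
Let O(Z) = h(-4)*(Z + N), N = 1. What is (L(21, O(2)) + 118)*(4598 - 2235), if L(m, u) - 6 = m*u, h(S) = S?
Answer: -302464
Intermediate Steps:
O(Z) = -4 - 4*Z (O(Z) = -4*(Z + 1) = -4*(1 + Z) = -4 - 4*Z)
L(m, u) = 6 + m*u
(L(21, O(2)) + 118)*(4598 - 2235) = ((6 + 21*(-4 - 4*2)) + 118)*(4598 - 2235) = ((6 + 21*(-4 - 8)) + 118)*2363 = ((6 + 21*(-12)) + 118)*2363 = ((6 - 252) + 118)*2363 = (-246 + 118)*2363 = -128*2363 = -302464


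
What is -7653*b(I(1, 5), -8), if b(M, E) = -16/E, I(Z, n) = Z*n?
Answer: -15306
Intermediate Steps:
-7653*b(I(1, 5), -8) = -(-122448)/(-8) = -(-122448)*(-1)/8 = -7653*2 = -15306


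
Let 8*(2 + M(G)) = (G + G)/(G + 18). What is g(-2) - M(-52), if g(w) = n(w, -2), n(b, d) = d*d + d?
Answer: 123/34 ≈ 3.6176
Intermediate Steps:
M(G) = -2 + G/(4*(18 + G)) (M(G) = -2 + ((G + G)/(G + 18))/8 = -2 + ((2*G)/(18 + G))/8 = -2 + (2*G/(18 + G))/8 = -2 + G/(4*(18 + G)))
n(b, d) = d + d² (n(b, d) = d² + d = d + d²)
g(w) = 2 (g(w) = -2*(1 - 2) = -2*(-1) = 2)
g(-2) - M(-52) = 2 - (-144 - 7*(-52))/(4*(18 - 52)) = 2 - (-144 + 364)/(4*(-34)) = 2 - (-1)*220/(4*34) = 2 - 1*(-55/34) = 2 + 55/34 = 123/34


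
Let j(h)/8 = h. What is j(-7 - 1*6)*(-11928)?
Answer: 1240512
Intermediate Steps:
j(h) = 8*h
j(-7 - 1*6)*(-11928) = (8*(-7 - 1*6))*(-11928) = (8*(-7 - 6))*(-11928) = (8*(-13))*(-11928) = -104*(-11928) = 1240512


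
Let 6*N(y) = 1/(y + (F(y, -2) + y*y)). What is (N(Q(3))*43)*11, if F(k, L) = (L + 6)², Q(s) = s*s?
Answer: 473/636 ≈ 0.74371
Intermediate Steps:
Q(s) = s²
F(k, L) = (6 + L)²
N(y) = 1/(6*(16 + y + y²)) (N(y) = 1/(6*(y + ((6 - 2)² + y*y))) = 1/(6*(y + (4² + y²))) = 1/(6*(y + (16 + y²))) = 1/(6*(16 + y + y²)))
(N(Q(3))*43)*11 = ((1/(6*(16 + 3² + (3²)²)))*43)*11 = ((1/(6*(16 + 9 + 9²)))*43)*11 = ((1/(6*(16 + 9 + 81)))*43)*11 = (((⅙)/106)*43)*11 = (((⅙)*(1/106))*43)*11 = ((1/636)*43)*11 = (43/636)*11 = 473/636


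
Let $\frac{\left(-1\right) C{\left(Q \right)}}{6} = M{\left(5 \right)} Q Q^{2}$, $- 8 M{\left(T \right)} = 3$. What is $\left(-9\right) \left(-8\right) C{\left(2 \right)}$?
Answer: $1296$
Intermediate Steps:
$M{\left(T \right)} = - \frac{3}{8}$ ($M{\left(T \right)} = \left(- \frac{1}{8}\right) 3 = - \frac{3}{8}$)
$C{\left(Q \right)} = \frac{9 Q^{3}}{4}$ ($C{\left(Q \right)} = - 6 \left(- \frac{3 Q Q^{2}}{8}\right) = - 6 \left(- \frac{3 Q^{3}}{8}\right) = \frac{9 Q^{3}}{4}$)
$\left(-9\right) \left(-8\right) C{\left(2 \right)} = \left(-9\right) \left(-8\right) \frac{9 \cdot 2^{3}}{4} = 72 \cdot \frac{9}{4} \cdot 8 = 72 \cdot 18 = 1296$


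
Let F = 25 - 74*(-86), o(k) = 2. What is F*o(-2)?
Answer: 12778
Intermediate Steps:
F = 6389 (F = 25 + 6364 = 6389)
F*o(-2) = 6389*2 = 12778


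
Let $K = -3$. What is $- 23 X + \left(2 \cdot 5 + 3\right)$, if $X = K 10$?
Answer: $703$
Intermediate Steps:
$X = -30$ ($X = \left(-3\right) 10 = -30$)
$- 23 X + \left(2 \cdot 5 + 3\right) = \left(-23\right) \left(-30\right) + \left(2 \cdot 5 + 3\right) = 690 + \left(10 + 3\right) = 690 + 13 = 703$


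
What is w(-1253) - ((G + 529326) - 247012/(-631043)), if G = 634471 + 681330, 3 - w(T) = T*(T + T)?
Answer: -3145839210118/631043 ≈ -4.9851e+6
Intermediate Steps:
w(T) = 3 - 2*T² (w(T) = 3 - T*(T + T) = 3 - T*2*T = 3 - 2*T²)
G = 1315801
w(-1253) - ((G + 529326) - 247012/(-631043)) = (3 - 2*(-1253)²) - ((1315801 + 529326) - 247012/(-631043)) = (3 - 2*1570009) - (1845127 - 247012*(-1/631043)) = (3 - 3140018) - (1845127 + 247012/631043) = -3140015 - 1*1164354724473/631043 = -3140015 - 1164354724473/631043 = -3145839210118/631043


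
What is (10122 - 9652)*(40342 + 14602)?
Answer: 25823680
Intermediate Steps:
(10122 - 9652)*(40342 + 14602) = 470*54944 = 25823680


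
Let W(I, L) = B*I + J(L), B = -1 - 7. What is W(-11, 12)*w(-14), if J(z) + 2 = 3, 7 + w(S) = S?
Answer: -1869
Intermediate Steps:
B = -8
w(S) = -7 + S
J(z) = 1 (J(z) = -2 + 3 = 1)
W(I, L) = 1 - 8*I (W(I, L) = -8*I + 1 = 1 - 8*I)
W(-11, 12)*w(-14) = (1 - 8*(-11))*(-7 - 14) = (1 + 88)*(-21) = 89*(-21) = -1869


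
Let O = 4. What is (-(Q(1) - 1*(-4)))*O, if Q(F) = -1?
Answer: -12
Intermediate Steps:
(-(Q(1) - 1*(-4)))*O = -(-1 - 1*(-4))*4 = -(-1 + 4)*4 = -1*3*4 = -3*4 = -12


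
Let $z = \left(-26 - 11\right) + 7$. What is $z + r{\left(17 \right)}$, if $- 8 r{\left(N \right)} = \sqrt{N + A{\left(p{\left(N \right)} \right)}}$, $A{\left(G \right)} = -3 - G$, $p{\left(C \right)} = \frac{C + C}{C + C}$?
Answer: $-30 - \frac{\sqrt{13}}{8} \approx -30.451$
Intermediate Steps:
$p{\left(C \right)} = 1$ ($p{\left(C \right)} = \frac{2 C}{2 C} = 2 C \frac{1}{2 C} = 1$)
$z = -30$ ($z = -37 + 7 = -30$)
$r{\left(N \right)} = - \frac{\sqrt{-4 + N}}{8}$ ($r{\left(N \right)} = - \frac{\sqrt{N - 4}}{8} = - \frac{\sqrt{-4 + N}}{8}$)
$z + r{\left(17 \right)} = -30 - \frac{\sqrt{-4 + 17}}{8} = -30 - \frac{\sqrt{13}}{8}$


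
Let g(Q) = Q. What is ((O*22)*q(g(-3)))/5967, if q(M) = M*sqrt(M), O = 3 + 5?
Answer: -176*I*sqrt(3)/1989 ≈ -0.15326*I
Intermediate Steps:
O = 8
q(M) = M**(3/2)
((O*22)*q(g(-3)))/5967 = ((8*22)*(-3)**(3/2))/5967 = (176*(-3*I*sqrt(3)))*(1/5967) = -528*I*sqrt(3)*(1/5967) = -176*I*sqrt(3)/1989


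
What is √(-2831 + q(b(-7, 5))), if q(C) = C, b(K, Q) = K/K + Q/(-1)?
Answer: 9*I*√35 ≈ 53.245*I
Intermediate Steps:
b(K, Q) = 1 - Q (b(K, Q) = 1 + Q*(-1) = 1 - Q)
√(-2831 + q(b(-7, 5))) = √(-2831 + (1 - 1*5)) = √(-2831 + (1 - 5)) = √(-2831 - 4) = √(-2835) = 9*I*√35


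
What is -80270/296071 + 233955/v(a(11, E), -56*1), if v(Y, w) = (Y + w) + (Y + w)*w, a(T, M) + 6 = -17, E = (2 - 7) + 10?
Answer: 13783703531/257285699 ≈ 53.574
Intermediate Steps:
E = 5 (E = -5 + 10 = 5)
a(T, M) = -23 (a(T, M) = -6 - 17 = -23)
v(Y, w) = Y + w + w*(Y + w) (v(Y, w) = (Y + w) + w*(Y + w) = Y + w + w*(Y + w))
-80270/296071 + 233955/v(a(11, E), -56*1) = -80270/296071 + 233955/(-23 - 56*1 + (-56*1)² - (-1288)) = -80270*1/296071 + 233955/(-23 - 56 + (-56)² - 23*(-56)) = -80270/296071 + 233955/(-23 - 56 + 3136 + 1288) = -80270/296071 + 233955/4345 = -80270/296071 + 233955*(1/4345) = -80270/296071 + 46791/869 = 13783703531/257285699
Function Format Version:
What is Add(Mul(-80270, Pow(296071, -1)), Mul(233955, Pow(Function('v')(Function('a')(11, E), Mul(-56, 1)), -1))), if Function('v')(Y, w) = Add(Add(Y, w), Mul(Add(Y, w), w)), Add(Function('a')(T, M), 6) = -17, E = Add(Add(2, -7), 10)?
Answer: Rational(13783703531, 257285699) ≈ 53.574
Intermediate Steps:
E = 5 (E = Add(-5, 10) = 5)
Function('a')(T, M) = -23 (Function('a')(T, M) = Add(-6, -17) = -23)
Function('v')(Y, w) = Add(Y, w, Mul(w, Add(Y, w))) (Function('v')(Y, w) = Add(Add(Y, w), Mul(w, Add(Y, w))) = Add(Y, w, Mul(w, Add(Y, w))))
Add(Mul(-80270, Pow(296071, -1)), Mul(233955, Pow(Function('v')(Function('a')(11, E), Mul(-56, 1)), -1))) = Add(Mul(-80270, Pow(296071, -1)), Mul(233955, Pow(Add(-23, Mul(-56, 1), Pow(Mul(-56, 1), 2), Mul(-23, Mul(-56, 1))), -1))) = Add(Mul(-80270, Rational(1, 296071)), Mul(233955, Pow(Add(-23, -56, Pow(-56, 2), Mul(-23, -56)), -1))) = Add(Rational(-80270, 296071), Mul(233955, Pow(Add(-23, -56, 3136, 1288), -1))) = Add(Rational(-80270, 296071), Mul(233955, Pow(4345, -1))) = Add(Rational(-80270, 296071), Mul(233955, Rational(1, 4345))) = Add(Rational(-80270, 296071), Rational(46791, 869)) = Rational(13783703531, 257285699)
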